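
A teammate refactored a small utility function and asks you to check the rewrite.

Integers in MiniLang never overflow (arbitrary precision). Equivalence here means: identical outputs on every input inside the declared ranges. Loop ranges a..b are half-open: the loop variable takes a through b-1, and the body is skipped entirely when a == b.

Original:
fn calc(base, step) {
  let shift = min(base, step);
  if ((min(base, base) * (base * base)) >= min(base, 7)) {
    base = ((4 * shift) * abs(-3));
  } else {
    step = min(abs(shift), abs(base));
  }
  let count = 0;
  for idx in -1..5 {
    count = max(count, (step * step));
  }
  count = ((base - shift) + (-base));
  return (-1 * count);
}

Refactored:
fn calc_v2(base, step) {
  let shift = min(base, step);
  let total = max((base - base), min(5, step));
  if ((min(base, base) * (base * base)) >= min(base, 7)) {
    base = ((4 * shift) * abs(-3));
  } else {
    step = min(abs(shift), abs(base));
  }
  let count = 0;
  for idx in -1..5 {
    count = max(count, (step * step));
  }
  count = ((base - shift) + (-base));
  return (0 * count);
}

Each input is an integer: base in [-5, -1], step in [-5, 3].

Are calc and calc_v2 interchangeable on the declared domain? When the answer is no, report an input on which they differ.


On input base=-5, step=-5, calc returns -5 while calc_v2 returns 0.
verdict: not equivalent; witness: base=-5, step=-5


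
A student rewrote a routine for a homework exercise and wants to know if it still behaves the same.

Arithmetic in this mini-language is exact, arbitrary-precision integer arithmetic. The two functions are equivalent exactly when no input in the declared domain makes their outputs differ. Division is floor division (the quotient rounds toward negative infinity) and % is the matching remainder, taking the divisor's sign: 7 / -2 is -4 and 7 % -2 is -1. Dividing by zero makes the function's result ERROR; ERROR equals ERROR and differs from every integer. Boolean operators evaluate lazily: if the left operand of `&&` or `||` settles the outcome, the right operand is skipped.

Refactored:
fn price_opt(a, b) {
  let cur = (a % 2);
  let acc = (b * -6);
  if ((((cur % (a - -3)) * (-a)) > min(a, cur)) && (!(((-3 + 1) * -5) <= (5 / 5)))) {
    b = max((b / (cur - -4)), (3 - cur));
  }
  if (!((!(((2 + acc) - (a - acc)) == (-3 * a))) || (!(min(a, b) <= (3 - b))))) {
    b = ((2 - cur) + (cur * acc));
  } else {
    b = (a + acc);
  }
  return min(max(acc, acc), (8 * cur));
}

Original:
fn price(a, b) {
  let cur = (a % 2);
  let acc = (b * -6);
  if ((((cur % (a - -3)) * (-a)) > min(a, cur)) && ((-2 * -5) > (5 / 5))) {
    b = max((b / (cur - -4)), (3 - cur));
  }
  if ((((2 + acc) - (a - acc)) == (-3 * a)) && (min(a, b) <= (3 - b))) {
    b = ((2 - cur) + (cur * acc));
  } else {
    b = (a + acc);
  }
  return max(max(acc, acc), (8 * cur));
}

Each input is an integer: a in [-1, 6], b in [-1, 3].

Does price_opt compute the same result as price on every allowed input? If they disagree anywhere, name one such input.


Consider the input a=-1, b=-1.
price: cur := 1 | acc := 6 | ((((cur % (a - -3)) * (-a)) > min(a, cur)) && ((-2 * -5) > (5 / 5))): true | b := 2 | ((((2 + acc) - (a - acc)) == (-3 * a)) && (min(a, b) <= (3 - b))): false | b := 5 | result 8
price_opt: cur := 1 | acc := 6 | ((((cur % (a - -3)) * (-a)) > min(a, cur)) && (!(((-3 + 1) * -5) <= (5 / 5)))): true | b := 2 | (!((!(((2 + acc) - (a - acc)) == (-3 * a))) || (!(min(a, b) <= (3 - b))))): false | b := 5 | result 6
8 != 6, so the rewrite changes behavior.
verdict: not equivalent; witness: a=-1, b=-1


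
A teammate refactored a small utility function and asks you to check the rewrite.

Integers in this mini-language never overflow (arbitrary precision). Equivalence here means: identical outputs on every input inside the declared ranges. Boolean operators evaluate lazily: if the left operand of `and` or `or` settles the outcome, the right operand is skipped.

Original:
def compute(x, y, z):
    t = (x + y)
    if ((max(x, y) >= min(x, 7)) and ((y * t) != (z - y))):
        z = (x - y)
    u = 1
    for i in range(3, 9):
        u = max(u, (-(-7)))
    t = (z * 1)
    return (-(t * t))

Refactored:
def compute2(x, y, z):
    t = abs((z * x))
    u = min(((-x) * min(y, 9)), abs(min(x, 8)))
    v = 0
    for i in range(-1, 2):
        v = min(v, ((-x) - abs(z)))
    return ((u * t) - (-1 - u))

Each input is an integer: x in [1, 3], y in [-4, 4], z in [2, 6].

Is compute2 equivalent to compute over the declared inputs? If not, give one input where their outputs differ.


x=1, y=-4, z=2 yields -25 from compute but 4 from compute2.
verdict: not equivalent; witness: x=1, y=-4, z=2


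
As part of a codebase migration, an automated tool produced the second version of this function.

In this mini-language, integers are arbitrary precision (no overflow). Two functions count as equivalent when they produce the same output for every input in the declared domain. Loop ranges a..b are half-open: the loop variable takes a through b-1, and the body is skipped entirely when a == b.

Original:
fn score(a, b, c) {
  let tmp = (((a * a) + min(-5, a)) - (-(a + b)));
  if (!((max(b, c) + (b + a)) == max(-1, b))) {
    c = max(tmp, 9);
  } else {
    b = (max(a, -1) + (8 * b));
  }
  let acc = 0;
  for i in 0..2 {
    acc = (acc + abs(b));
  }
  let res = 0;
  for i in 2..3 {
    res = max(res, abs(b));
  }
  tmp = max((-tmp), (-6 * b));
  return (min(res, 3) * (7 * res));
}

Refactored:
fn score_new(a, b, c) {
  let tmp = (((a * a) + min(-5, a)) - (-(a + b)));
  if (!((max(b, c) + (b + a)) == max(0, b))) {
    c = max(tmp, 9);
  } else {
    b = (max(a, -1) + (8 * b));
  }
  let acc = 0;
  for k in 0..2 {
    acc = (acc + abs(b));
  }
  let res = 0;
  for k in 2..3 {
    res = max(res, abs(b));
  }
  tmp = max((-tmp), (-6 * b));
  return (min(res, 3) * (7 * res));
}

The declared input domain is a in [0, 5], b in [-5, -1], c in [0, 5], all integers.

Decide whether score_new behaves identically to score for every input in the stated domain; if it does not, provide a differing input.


Evaluate both at a=0, b=-5, c=4.
score: tmp = -10; (!((max(b, c) + (b + a)) == max(-1, b))) -> false; b = -40; acc = 0; [i=0]; acc = 40; [i=1]; acc = 80; res = 0; [i=2]; res = 40; tmp = 240; return 840
score_new: tmp = -10; (!((max(b, c) + (b + a)) == max(0, b))) -> true; c = 9; acc = 0; [k=0]; acc = 5; [k=1]; acc = 10; res = 0; [k=2]; res = 5; tmp = 30; return 105
840 and 105 differ, so these are not the same function on this domain.
verdict: not equivalent; witness: a=0, b=-5, c=4


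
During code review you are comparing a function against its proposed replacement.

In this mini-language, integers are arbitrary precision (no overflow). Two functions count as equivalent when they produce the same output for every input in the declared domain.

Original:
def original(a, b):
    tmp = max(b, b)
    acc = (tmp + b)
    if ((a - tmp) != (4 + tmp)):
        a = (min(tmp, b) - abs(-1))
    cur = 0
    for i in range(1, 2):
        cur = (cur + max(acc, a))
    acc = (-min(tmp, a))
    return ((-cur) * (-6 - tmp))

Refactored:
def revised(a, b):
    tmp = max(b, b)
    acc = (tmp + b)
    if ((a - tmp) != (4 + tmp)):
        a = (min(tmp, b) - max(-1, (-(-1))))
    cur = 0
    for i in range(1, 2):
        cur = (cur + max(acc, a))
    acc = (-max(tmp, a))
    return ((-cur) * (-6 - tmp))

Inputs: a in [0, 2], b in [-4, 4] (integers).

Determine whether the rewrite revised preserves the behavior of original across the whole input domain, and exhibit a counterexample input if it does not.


The suspicious edit (`min(tmp, a)` became `max(tmp, a)`) never changes the result for any input inside the declared domain.
One worked example (a=0, b=-3) — original: tmp=-3, then acc=-6, then ((a - tmp) != (4 + tmp)) is true, then a=-4, then cur=0, then (i=1), then cur=-4, then acc=4, then returns -12; revised: tmp=-3, then acc=-6, then ((a - tmp) != (4 + tmp)) is true, then a=-4, then cur=0, then (i=1), then cur=-4, then acc=3, then returns -12; agreement on -12.
Across all 27 domain points the two functions coincide.
verdict: equivalent


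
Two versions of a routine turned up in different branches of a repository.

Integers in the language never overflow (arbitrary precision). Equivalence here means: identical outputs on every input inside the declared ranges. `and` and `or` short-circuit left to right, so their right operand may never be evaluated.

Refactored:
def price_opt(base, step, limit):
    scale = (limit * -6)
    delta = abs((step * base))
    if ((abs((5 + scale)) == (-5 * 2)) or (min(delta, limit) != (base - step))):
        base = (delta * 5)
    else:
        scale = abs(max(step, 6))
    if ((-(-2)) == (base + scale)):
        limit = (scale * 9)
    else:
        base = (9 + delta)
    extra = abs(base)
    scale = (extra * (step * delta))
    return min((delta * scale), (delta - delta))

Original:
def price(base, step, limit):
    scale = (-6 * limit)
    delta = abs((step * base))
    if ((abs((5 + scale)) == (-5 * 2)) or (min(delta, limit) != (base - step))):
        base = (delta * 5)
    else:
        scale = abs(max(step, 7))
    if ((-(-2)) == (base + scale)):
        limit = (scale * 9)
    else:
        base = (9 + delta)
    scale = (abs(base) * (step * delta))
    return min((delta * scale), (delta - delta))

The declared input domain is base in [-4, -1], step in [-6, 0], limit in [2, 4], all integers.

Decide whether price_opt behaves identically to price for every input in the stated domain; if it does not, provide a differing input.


Evaluate both at base=-4, step=-6, limit=2.
price: scale := -12 | delta := 24 | ((abs((5 + scale)) == (-5 * 2)) or (min(delta, limit) != (base - step))): false | scale := 7 | ((-(-2)) == (base + scale)): false | base := 33 | scale := -4752 | result -114048
price_opt: scale := -12 | delta := 24 | ((abs((5 + scale)) == (-5 * 2)) or (min(delta, limit) != (base - step))): false | scale := 6 | ((-(-2)) == (base + scale)): true | limit := 54 | extra := 4 | scale := -576 | result -13824
-114048 != -13824, so the rewrite changes behavior.
verdict: not equivalent; witness: base=-4, step=-6, limit=2


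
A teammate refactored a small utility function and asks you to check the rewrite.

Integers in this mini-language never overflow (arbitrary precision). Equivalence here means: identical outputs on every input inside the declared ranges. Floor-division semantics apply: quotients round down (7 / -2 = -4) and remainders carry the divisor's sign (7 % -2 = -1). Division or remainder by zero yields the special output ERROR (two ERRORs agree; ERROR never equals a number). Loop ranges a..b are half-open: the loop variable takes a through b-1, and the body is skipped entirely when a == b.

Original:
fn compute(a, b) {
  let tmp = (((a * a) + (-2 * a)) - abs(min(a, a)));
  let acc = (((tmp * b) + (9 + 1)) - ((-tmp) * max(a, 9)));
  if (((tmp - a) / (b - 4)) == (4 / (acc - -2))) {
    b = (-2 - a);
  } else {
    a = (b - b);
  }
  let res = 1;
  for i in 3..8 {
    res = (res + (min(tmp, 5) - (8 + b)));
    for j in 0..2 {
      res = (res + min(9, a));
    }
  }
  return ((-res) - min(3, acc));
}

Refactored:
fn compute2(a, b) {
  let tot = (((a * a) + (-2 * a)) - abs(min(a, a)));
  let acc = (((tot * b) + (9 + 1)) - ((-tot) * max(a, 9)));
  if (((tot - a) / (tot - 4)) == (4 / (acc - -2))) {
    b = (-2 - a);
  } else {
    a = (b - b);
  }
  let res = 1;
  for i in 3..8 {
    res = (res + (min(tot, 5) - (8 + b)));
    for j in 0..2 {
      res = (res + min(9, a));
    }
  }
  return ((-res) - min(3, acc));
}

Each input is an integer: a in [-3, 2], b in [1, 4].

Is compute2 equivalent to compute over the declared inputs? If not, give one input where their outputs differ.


At a=-3, b=4: compute gives ERROR, compute2 gives 31.
verdict: not equivalent; witness: a=-3, b=4


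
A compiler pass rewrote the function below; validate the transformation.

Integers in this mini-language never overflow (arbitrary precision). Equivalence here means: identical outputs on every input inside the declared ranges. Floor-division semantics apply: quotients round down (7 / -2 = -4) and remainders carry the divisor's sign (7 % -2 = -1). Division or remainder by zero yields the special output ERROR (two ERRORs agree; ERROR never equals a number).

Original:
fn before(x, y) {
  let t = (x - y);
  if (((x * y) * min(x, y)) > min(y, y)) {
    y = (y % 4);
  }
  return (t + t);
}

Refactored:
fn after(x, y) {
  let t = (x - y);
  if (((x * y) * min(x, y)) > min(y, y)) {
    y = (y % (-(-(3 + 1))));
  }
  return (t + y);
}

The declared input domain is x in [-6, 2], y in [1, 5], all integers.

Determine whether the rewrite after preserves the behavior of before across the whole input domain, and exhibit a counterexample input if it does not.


Not equivalent: x=-6, y=1 separates them (-14 vs -6).
before: t=-7, then (((x * y) * min(x, y)) > min(y, y)) is true, then y=1, then returns -14
after: t=-7, then (((x * y) * min(x, y)) > min(y, y)) is true, then y=1, then returns -6
verdict: not equivalent; witness: x=-6, y=1


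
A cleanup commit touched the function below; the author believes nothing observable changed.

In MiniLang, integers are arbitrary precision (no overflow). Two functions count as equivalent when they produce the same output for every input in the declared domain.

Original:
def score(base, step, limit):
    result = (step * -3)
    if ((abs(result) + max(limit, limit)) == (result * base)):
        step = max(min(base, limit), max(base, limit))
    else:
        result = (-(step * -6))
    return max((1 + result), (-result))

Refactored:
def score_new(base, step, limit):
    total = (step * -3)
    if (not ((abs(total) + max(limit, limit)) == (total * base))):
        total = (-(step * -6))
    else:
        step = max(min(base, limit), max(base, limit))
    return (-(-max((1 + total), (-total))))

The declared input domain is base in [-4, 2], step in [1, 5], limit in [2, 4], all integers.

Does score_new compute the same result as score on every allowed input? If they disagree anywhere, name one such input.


Equivalent — the differences include boolean connective usage differs; local variable names differ, yet no declared input distinguishes the two.
One worked example (base=-1, step=2, limit=4) — score: result := -6 | ((abs(result) + max(limit, limit)) == (result * base)): false | result := 12 | result 13; score_new: total := -6 | (not ((abs(total) + max(limit, limit)) == (total * base))): true | total := 12 | result 13; agreement on 13.
Every one of the 105 inputs gives matching results.
verdict: equivalent


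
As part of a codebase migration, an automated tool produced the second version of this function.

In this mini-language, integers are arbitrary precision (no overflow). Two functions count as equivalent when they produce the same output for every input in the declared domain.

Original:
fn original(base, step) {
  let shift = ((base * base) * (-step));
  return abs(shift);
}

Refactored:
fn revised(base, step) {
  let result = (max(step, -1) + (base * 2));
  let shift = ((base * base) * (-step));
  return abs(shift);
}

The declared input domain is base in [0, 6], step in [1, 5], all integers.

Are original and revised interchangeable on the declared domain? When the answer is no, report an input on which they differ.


The suspicious-looking change has no observable effect anywhere in the declared ranges.
One worked example (base=1, step=4) — original: shift becomes -4; next final value 4; revised: result becomes 6; next shift becomes -4; next final value 4; agreement on 4.
Across all 35 domain points the two functions coincide.
verdict: equivalent


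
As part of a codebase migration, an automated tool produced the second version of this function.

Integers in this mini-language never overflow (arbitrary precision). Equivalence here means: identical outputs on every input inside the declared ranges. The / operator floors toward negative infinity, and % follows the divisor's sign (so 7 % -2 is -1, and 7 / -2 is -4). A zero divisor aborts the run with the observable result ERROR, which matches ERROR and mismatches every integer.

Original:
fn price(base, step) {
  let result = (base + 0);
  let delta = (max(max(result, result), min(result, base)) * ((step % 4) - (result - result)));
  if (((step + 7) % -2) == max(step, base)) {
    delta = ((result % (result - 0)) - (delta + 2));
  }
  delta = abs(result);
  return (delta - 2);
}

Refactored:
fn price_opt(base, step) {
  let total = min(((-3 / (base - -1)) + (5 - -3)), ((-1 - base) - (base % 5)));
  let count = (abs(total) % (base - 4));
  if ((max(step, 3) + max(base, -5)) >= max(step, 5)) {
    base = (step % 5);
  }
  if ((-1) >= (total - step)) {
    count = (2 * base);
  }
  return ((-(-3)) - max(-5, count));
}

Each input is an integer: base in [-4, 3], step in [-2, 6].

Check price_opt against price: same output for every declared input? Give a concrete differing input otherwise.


Not equivalent: base=-4, step=-2 separates them (2 vs 8).
price: result = -4; delta = -8; (((step + 7) % -2) == max(step, base)) -> false; delta = 4; return 2
price_opt: total = 2; count = -6; ((max(step, 3) + max(base, -5)) >= max(step, 5)) -> false; ((-1) >= (total - step)) -> false; return 8
verdict: not equivalent; witness: base=-4, step=-2


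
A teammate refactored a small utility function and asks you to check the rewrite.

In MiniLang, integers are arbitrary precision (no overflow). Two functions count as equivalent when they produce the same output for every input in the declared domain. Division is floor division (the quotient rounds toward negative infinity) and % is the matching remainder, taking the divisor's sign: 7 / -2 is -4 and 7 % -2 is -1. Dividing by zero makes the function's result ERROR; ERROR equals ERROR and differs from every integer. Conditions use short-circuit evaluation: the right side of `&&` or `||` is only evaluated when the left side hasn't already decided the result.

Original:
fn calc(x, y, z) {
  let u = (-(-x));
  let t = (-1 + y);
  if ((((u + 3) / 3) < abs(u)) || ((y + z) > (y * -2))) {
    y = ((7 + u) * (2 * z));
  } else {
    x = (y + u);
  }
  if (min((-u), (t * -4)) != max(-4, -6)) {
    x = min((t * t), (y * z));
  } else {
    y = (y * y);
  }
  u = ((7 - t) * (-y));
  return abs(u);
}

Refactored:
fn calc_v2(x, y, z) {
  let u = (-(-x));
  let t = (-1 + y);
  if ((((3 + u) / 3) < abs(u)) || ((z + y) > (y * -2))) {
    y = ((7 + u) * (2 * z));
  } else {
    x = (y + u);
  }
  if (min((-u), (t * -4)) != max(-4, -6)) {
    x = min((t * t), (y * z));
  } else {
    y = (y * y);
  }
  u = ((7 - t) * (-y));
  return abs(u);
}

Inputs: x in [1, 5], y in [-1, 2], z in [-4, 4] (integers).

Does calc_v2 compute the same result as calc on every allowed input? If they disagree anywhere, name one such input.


Behavior is preserved: although same computation, different form, the outputs never diverge.
As a probe, take x=4, y=1, z=-3: calc runs u=4, then t=0, then ((((u + 3) / 3) < abs(u)) || ((y + z) > (y * -2))) is true, then y=-66, then (min((-u), (t * -4)) != max(-4, -6)) is false, then y=4356, then u=-30492, then returns 30492; calc_v2 runs u=4, then t=0, then ((((3 + u) / 3) < abs(u)) || ((z + y) > (y * -2))) is true, then y=-66, then (min((-u), (t * -4)) != max(-4, -6)) is false, then y=4356, then u=-30492, then returns 30492; both end at 30492.
Sweeping the whole domain (180 inputs) finds no disagreement.
verdict: equivalent


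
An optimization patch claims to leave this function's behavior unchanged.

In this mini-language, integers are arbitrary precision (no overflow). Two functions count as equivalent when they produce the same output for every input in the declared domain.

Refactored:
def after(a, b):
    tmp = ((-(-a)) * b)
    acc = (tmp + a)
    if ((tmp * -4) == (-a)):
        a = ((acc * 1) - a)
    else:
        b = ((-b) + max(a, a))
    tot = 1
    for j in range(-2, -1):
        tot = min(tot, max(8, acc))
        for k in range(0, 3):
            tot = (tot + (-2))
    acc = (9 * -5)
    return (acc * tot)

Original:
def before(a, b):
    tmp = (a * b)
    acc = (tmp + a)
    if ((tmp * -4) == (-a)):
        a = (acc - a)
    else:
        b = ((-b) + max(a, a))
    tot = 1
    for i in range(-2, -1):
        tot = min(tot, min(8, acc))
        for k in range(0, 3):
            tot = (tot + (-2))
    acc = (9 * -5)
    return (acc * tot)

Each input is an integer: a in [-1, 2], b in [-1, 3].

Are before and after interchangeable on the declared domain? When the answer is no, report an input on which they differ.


Take a=-1, b=-1.
before: tmp becomes 1; next acc becomes 0; next ((tmp * -4) == (-a)) evaluates to false; next b becomes 0; next tot becomes 1; next at i=-2:; next tot becomes 0; next at k=0:; next tot becomes -2; next at k=1:; next tot becomes -4; next at k=2:; next tot becomes -6; next acc becomes -45; next final value 270
after: tmp becomes 1; next acc becomes 0; next ((tmp * -4) == (-a)) evaluates to false; next b becomes 0; next tot becomes 1; next at j=-2:; next tot becomes 1; next at k=0:; next tot becomes -1; next at k=1:; next tot becomes -3; next at k=2:; next tot becomes -5; next acc becomes -45; next final value 225
270 against 225: the behavior changed.
verdict: not equivalent; witness: a=-1, b=-1


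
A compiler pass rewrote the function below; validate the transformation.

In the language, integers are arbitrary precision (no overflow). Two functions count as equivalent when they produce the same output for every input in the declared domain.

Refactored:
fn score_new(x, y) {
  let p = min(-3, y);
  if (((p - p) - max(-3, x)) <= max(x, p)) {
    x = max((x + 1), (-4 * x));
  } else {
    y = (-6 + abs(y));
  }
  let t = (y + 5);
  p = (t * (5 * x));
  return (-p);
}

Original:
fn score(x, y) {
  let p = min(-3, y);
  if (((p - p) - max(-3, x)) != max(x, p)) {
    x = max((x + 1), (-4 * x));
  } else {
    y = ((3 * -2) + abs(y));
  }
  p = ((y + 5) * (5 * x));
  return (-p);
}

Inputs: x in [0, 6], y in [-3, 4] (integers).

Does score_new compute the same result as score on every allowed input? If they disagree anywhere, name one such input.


Take x=0, y=-3.
score: p becomes -3; next (((p - p) - max(-3, x)) != max(x, p)) evaluates to false; next y becomes -3; next p becomes 0; next final value 0
score_new: p becomes -3; next (((p - p) - max(-3, x)) <= max(x, p)) evaluates to true; next x becomes 1; next t becomes 2; next p becomes 10; next final value -10
0 vs -10 — the two versions disagree here.
verdict: not equivalent; witness: x=0, y=-3


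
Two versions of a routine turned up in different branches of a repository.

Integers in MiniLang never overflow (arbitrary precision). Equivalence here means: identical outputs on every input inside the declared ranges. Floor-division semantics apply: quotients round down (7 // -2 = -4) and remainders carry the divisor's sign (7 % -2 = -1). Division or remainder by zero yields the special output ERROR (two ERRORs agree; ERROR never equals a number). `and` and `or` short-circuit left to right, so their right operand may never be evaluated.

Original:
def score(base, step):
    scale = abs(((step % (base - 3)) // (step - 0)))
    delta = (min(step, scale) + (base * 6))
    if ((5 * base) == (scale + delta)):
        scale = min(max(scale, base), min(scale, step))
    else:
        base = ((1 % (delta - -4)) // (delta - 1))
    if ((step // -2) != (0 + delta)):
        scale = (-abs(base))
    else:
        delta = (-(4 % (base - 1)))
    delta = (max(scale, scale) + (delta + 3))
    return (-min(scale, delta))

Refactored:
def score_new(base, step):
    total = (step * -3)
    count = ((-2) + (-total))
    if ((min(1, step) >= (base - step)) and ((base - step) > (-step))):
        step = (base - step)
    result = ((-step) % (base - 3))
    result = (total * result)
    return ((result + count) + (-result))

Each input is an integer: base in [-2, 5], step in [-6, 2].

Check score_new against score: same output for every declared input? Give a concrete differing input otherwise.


The rewrite breaks on base=-2, step=-6, where the results are 15 and -20.
score: scale := 0 | delta := -18 | ((5 * base) == (scale + delta)): false | base := 0 | ((step // -2) != (0 + delta)): true | scale := 0 | delta := -15 | result 15
score_new: total := 18 | count := -20 | ((min(1, step) >= (base - step)) and ((base - step) > (-step))): false | result := -4 | result := -72 | result -20
verdict: not equivalent; witness: base=-2, step=-6


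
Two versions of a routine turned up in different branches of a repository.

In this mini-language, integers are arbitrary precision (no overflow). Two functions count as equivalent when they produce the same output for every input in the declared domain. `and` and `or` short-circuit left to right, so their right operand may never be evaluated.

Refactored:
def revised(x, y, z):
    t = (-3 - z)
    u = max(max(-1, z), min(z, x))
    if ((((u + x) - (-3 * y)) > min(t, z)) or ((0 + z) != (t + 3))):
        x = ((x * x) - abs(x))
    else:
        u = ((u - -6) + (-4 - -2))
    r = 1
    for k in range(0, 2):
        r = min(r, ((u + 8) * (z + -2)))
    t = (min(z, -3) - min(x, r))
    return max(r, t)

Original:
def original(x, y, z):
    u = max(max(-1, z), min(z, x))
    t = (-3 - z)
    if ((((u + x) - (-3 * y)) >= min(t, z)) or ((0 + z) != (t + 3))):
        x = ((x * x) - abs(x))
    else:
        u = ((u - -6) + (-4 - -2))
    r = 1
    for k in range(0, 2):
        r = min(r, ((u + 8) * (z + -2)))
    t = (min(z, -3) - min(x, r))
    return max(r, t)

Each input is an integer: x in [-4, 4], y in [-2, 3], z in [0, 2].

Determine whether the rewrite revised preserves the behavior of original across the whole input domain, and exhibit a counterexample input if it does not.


Consider the input x=-3, y=0, z=0.
original: u := 0 | t := -3 | ((((u + x) - (-3 * y)) >= min(t, z)) or ((0 + z) != (t + 3))): true | x := 6 | r := 1 | iter k=0: | r := -16 | iter k=1: | r := -16 | t := 13 | result 13
revised: t := -3 | u := 0 | ((((u + x) - (-3 * y)) > min(t, z)) or ((0 + z) != (t + 3))): false | u := 4 | r := 1 | iter k=0: | r := -24 | iter k=1: | r := -24 | t := 21 | result 21
13 != 21, so the rewrite changes behavior.
verdict: not equivalent; witness: x=-3, y=0, z=0


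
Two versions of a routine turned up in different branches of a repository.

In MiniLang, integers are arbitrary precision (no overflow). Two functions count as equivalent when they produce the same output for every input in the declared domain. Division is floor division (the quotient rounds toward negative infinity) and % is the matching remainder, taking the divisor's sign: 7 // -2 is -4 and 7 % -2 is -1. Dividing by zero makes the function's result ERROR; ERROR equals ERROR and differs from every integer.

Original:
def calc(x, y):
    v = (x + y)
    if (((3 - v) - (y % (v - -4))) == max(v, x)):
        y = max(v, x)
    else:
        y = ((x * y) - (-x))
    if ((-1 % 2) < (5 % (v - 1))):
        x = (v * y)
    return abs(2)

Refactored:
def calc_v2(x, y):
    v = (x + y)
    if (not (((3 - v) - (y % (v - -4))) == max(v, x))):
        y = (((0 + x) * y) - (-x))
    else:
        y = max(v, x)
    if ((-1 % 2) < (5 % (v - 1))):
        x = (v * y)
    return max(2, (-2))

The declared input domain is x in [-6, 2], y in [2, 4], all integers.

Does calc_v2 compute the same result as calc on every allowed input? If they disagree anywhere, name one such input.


Comparing the listings, the differences include: constant usage differs, and min/max/abs usage differs, and boolean connective usage differs, and arithmetic usage differs.
As a probe, take x=1, y=4: calc runs v=5, then (((3 - v) - (y % (v - -4))) == max(v, x)) is false, then y=5, then ((-1 % 2) < (5 % (v - 1))) is false, then returns 2; calc_v2 runs v=5, then (not (((3 - v) - (y % (v - -4))) == max(v, x))) is true, then y=5, then ((-1 % 2) < (5 % (v - 1))) is false, then returns 2; both end at 2.
Every one of the 27 inputs gives matching results.
verdict: equivalent


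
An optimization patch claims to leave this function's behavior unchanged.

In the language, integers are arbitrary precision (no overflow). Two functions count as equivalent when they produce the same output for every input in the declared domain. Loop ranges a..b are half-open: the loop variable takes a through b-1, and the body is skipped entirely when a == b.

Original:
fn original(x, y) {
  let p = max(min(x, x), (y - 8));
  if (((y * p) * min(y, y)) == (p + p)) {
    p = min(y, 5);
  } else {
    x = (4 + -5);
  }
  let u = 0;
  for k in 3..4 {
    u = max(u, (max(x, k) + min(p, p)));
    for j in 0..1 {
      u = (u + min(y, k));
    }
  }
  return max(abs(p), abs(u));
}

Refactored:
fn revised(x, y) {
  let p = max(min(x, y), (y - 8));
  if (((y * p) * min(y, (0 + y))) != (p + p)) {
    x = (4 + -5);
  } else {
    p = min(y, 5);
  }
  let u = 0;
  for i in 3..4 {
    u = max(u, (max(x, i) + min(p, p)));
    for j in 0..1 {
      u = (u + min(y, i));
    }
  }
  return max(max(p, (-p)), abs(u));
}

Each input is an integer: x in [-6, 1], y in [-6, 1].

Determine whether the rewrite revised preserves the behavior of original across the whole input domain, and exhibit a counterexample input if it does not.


At x=-2, y=-6: original gives 5, revised gives 6.
verdict: not equivalent; witness: x=-2, y=-6


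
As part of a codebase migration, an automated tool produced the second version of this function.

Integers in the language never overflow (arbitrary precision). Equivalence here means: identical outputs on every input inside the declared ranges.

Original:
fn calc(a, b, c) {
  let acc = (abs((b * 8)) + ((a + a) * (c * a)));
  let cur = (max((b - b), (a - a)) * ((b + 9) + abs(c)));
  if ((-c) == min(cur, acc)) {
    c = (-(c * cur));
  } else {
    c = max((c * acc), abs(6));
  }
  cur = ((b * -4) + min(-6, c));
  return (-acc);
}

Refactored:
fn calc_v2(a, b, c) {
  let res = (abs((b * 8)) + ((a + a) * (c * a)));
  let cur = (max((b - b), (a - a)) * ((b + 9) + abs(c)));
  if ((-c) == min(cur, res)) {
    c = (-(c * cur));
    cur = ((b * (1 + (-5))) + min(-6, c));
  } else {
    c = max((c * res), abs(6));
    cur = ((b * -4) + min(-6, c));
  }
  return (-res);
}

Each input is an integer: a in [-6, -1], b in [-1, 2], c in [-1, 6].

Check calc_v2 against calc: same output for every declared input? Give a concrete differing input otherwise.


Differences: constant usage differs; arithmetic usage differs; min/max/abs usage differs; local variable names differ; statement counts differ — yet all 192 inputs agree.
verdict: equivalent


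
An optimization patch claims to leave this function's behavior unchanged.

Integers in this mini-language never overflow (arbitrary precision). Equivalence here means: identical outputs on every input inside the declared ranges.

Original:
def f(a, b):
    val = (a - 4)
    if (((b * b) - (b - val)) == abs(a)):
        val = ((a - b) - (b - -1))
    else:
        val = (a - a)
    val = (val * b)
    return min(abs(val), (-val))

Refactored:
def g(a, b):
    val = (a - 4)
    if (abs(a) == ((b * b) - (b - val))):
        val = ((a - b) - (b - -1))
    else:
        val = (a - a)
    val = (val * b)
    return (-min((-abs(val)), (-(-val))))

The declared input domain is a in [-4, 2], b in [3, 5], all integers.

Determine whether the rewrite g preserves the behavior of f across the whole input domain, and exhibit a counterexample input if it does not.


Equivalent. Whatever the rewrite altered, no input in the stated domain can expose a difference.
Every one of the 21 inputs gives matching results.
One worked example (a=-2, b=5) — f: val = -6; (((b * b) - (b - val)) == abs(a)) -> false; val = 0; val = 0; return 0; g: val = -6; (abs(a) == ((b * b) - (b - val))) -> false; val = 0; val = 0; return 0; agreement on 0.
verdict: equivalent


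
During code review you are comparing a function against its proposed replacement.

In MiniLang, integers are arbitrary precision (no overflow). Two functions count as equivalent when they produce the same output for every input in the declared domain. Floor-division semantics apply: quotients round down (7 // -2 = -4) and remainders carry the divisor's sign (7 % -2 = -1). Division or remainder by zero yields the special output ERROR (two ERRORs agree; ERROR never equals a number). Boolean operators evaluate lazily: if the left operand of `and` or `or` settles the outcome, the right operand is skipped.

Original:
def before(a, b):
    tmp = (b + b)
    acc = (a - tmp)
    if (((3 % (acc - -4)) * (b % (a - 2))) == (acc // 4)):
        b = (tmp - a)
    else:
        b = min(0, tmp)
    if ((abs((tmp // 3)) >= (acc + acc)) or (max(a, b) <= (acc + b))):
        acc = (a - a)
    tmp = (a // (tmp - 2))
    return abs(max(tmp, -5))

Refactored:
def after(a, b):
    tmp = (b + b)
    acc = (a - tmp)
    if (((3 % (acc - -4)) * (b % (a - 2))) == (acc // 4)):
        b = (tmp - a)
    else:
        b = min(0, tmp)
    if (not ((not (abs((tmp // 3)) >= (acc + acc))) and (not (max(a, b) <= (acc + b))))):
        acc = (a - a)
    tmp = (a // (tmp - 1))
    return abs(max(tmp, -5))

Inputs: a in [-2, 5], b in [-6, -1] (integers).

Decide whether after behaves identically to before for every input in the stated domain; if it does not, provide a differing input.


Take a=4, b=-1.
before: tmp becomes -2; next acc becomes 6; next (((3 % (acc - -4)) * (b % (a - 2))) == (acc // 4)) evaluates to false; next b becomes -2; next ((abs((tmp // 3)) >= (acc + acc)) or (max(a, b) <= (acc + b))) evaluates to true; next acc becomes 0; next tmp becomes -1; next final value 1
after: tmp becomes -2; next acc becomes 6; next (((3 % (acc - -4)) * (b % (a - 2))) == (acc // 4)) evaluates to false; next b becomes -2; next (not ((not (abs((tmp // 3)) >= (acc + acc))) and (not (max(a, b) <= (acc + b))))) evaluates to true; next acc becomes 0; next tmp becomes -2; next final value 2
1 against 2: the behavior changed.
verdict: not equivalent; witness: a=4, b=-1


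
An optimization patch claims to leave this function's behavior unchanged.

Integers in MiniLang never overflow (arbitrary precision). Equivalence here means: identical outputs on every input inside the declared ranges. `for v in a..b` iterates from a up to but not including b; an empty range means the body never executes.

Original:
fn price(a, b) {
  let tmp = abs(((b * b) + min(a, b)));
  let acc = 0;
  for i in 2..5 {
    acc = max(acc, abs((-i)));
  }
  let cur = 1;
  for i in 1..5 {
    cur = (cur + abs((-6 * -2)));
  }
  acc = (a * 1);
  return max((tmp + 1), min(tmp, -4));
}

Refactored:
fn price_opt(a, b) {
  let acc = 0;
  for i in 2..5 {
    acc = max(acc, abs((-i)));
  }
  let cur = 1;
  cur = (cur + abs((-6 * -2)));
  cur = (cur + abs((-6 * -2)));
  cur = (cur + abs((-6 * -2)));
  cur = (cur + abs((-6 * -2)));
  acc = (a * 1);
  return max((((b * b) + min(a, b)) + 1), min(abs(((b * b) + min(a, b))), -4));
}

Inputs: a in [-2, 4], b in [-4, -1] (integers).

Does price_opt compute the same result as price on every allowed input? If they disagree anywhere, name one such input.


Consider the input a=-2, b=-1.
price: tmp=1, then acc=0, then (i=2), then acc=2, then (i=3), then acc=3, then (i=4), then acc=4, then cur=1, then (i=1), then cur=13, then (i=2), then cur=25, then (i=3), then cur=37, then (i=4), then cur=49, then acc=-2, then returns 2
price_opt: acc=0, then (i=2), then acc=2, then (i=3), then acc=3, then (i=4), then acc=4, then cur=1, then cur=13, then cur=25, then cur=37, then cur=49, then acc=-2, then returns 0
2 vs 0 — the two versions disagree here.
verdict: not equivalent; witness: a=-2, b=-1


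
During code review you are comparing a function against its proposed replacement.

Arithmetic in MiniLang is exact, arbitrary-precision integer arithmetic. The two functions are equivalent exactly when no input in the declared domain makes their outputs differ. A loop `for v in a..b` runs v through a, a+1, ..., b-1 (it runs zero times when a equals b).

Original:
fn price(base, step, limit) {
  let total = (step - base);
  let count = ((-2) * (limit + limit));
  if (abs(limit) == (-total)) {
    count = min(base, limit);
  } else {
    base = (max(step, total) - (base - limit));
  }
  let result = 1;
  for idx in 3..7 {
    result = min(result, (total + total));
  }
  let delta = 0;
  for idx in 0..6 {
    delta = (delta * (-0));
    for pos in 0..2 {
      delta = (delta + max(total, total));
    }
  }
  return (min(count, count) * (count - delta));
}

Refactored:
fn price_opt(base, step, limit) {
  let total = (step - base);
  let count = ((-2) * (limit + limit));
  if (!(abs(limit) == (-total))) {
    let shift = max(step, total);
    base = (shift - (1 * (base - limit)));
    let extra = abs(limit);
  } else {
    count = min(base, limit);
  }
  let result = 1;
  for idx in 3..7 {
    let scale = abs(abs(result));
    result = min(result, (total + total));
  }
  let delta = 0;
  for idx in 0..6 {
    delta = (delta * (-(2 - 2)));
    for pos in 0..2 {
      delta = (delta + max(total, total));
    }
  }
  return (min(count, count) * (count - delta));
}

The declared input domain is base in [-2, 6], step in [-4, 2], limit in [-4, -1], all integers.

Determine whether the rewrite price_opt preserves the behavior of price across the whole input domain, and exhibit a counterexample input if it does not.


Comparing the listings, the differences include: local variable names differ; and boolean connective usage differs; and arithmetic usage differs; and statement counts differ; and min/max/abs usage differs; and constant usage differs.
As a probe, take base=3, step=-4, limit=-4: price runs total = -7; count = 16; (abs(limit) == (-total)) -> false; base = -11; result = 1; [idx=3]; result = -14; [idx=4]; result = -14; [idx=5]; result = -14; [idx=6]; result = -14; delta = 0; [idx=0]; delta = 0; [pos=0]; delta = -7; [pos=1]; delta = -14; [idx=1]; delta = 0; [pos=0]; delta = -7; [pos=1]; delta = -14; [idx=2]; delta = 0; [pos=0]; delta = -7; [pos=1]; delta = -14; [idx=3]; delta = 0; [pos=0]; delta = -7; [pos=1]; delta = -14; [idx=4]; delta = 0; [pos=0]; delta = -7; [pos=1]; delta = -14; [idx=5]; delta = 0; [pos=0]; delta = -7; [pos=1]; delta = -14; return 480; price_opt runs total = -7; count = 16; (!(abs(limit) == (-total))) -> true; shift = -4; base = -11; extra = 4; result = 1; [idx=3]; scale = 1; result = -14; [idx=4]; scale = 14; result = -14; [idx=5]; scale = 14; result = -14; [idx=6]; scale = 14; result = -14; delta = 0; [idx=0]; delta = 0; [pos=0]; delta = -7; [pos=1]; delta = -14; [idx=1]; delta = 0; [pos=0]; delta = -7; [pos=1]; delta = -14; [idx=2]; delta = 0; [pos=0]; delta = -7; [pos=1]; delta = -14; [idx=3]; delta = 0; [pos=0]; delta = -7; [pos=1]; delta = -14; [idx=4]; delta = 0; [pos=0]; delta = -7; [pos=1]; delta = -14; [idx=5]; delta = 0; [pos=0]; delta = -7; [pos=1]; delta = -14; return 480; both end at 480.
Checked all 252 inputs in the declared domain: the outputs agree on every one.
verdict: equivalent


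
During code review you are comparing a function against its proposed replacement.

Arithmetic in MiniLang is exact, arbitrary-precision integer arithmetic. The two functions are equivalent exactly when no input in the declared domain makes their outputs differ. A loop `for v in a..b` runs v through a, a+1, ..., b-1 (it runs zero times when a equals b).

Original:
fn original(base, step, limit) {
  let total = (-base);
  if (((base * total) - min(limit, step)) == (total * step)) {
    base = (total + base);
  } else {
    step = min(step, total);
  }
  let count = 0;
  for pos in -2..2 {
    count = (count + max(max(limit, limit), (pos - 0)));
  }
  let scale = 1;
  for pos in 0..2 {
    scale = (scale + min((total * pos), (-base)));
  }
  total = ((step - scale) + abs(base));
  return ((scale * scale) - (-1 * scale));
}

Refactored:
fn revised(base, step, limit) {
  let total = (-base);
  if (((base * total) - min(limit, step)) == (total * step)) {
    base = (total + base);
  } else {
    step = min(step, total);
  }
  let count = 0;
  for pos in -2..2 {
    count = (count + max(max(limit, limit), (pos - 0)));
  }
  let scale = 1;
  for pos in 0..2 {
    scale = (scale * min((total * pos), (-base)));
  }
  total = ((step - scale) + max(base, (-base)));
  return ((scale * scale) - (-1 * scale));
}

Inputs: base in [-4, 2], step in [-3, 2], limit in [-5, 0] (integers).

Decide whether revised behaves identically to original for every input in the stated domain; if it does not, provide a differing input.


Consider the input base=-4, step=-3, limit=-5.
original: total becomes 4; next (((base * total) - min(limit, step)) == (total * step)) evaluates to false; next step becomes -3; next count becomes 0; next at pos=-2:; next count becomes -2; next at pos=-1:; next count becomes -3; next at pos=0:; next count becomes -3; next at pos=1:; next count becomes -2; next scale becomes 1; next at pos=0:; next scale becomes 1; next at pos=1:; next scale becomes 5; next total becomes -4; next final value 30
revised: total becomes 4; next (((base * total) - min(limit, step)) == (total * step)) evaluates to false; next step becomes -3; next count becomes 0; next at pos=-2:; next count becomes -2; next at pos=-1:; next count becomes -3; next at pos=0:; next count becomes -3; next at pos=1:; next count becomes -2; next scale becomes 1; next at pos=0:; next scale becomes 0; next at pos=1:; next scale becomes 0; next total becomes 1; next final value 0
30 and 0 differ, so these are not the same function on this domain.
verdict: not equivalent; witness: base=-4, step=-3, limit=-5
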